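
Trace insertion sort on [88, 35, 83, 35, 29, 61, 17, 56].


Initial: [88, 35, 83, 35, 29, 61, 17, 56]
Insert 35: [35, 88, 83, 35, 29, 61, 17, 56]
Insert 83: [35, 83, 88, 35, 29, 61, 17, 56]
Insert 35: [35, 35, 83, 88, 29, 61, 17, 56]
Insert 29: [29, 35, 35, 83, 88, 61, 17, 56]
Insert 61: [29, 35, 35, 61, 83, 88, 17, 56]
Insert 17: [17, 29, 35, 35, 61, 83, 88, 56]
Insert 56: [17, 29, 35, 35, 56, 61, 83, 88]

Sorted: [17, 29, 35, 35, 56, 61, 83, 88]


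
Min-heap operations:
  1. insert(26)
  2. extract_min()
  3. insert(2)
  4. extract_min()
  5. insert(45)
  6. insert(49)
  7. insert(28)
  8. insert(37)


insert(26) -> [26]
extract_min()->26, []
insert(2) -> [2]
extract_min()->2, []
insert(45) -> [45]
insert(49) -> [45, 49]
insert(28) -> [28, 49, 45]
insert(37) -> [28, 37, 45, 49]

Final heap: [28, 37, 45, 49]


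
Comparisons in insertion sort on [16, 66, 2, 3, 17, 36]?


Algorithm: insertion sort
Input: [16, 66, 2, 3, 17, 36]
Sorted: [2, 3, 16, 17, 36, 66]

10


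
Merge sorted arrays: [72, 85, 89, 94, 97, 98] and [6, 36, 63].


Take 6 from B
Take 36 from B
Take 63 from B

Merged: [6, 36, 63, 72, 85, 89, 94, 97, 98]


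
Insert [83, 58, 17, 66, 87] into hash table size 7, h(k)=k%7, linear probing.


Insert 83: h=6 -> slot 6
Insert 58: h=2 -> slot 2
Insert 17: h=3 -> slot 3
Insert 66: h=3, 1 probes -> slot 4
Insert 87: h=3, 2 probes -> slot 5

Table: [None, None, 58, 17, 66, 87, 83]


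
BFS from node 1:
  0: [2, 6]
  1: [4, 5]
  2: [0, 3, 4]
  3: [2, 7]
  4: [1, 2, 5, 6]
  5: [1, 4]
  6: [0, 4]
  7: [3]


Visit 1, enqueue [4, 5]
Visit 4, enqueue [2, 6]
Visit 5, enqueue []
Visit 2, enqueue [0, 3]
Visit 6, enqueue []
Visit 0, enqueue []
Visit 3, enqueue [7]
Visit 7, enqueue []

BFS order: [1, 4, 5, 2, 6, 0, 3, 7]


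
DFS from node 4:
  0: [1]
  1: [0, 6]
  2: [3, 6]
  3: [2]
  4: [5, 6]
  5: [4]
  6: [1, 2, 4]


Visit 4, push [6, 5]
Visit 5, push []
Visit 6, push [2, 1]
Visit 1, push [0]
Visit 0, push []
Visit 2, push [3]
Visit 3, push []

DFS order: [4, 5, 6, 1, 0, 2, 3]


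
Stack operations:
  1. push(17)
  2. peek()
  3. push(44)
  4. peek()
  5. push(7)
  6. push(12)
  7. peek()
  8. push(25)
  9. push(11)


push(17) -> [17]
peek()->17
push(44) -> [17, 44]
peek()->44
push(7) -> [17, 44, 7]
push(12) -> [17, 44, 7, 12]
peek()->12
push(25) -> [17, 44, 7, 12, 25]
push(11) -> [17, 44, 7, 12, 25, 11]

Final stack: [17, 44, 7, 12, 25, 11]


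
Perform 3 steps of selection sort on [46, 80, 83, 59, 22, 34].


Initial: [46, 80, 83, 59, 22, 34]
Step 1: min=22 at 4
  Swap: [22, 80, 83, 59, 46, 34]
Step 2: min=34 at 5
  Swap: [22, 34, 83, 59, 46, 80]
Step 3: min=46 at 4
  Swap: [22, 34, 46, 59, 83, 80]

After 3 steps: [22, 34, 46, 59, 83, 80]


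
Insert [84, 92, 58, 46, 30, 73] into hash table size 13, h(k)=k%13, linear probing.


Insert 84: h=6 -> slot 6
Insert 92: h=1 -> slot 1
Insert 58: h=6, 1 probes -> slot 7
Insert 46: h=7, 1 probes -> slot 8
Insert 30: h=4 -> slot 4
Insert 73: h=8, 1 probes -> slot 9

Table: [None, 92, None, None, 30, None, 84, 58, 46, 73, None, None, None]


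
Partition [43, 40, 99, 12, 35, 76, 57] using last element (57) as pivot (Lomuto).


Pivot: 57
  43 <= 57: advance i (no swap)
  40 <= 57: advance i (no swap)
  12 <= 57: swap -> [43, 40, 12, 99, 35, 76, 57]
  35 <= 57: swap -> [43, 40, 12, 35, 99, 76, 57]
Place pivot at 4: [43, 40, 12, 35, 57, 76, 99]

Partitioned: [43, 40, 12, 35, 57, 76, 99]


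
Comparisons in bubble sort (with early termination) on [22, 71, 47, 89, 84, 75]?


Algorithm: bubble sort (with early termination)
Input: [22, 71, 47, 89, 84, 75]
Sorted: [22, 47, 71, 75, 84, 89]

12


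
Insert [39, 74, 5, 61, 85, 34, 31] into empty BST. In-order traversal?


Insert 39: root
Insert 74: R from 39
Insert 5: L from 39
Insert 61: R from 39 -> L from 74
Insert 85: R from 39 -> R from 74
Insert 34: L from 39 -> R from 5
Insert 31: L from 39 -> R from 5 -> L from 34

In-order: [5, 31, 34, 39, 61, 74, 85]


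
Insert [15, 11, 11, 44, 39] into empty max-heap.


Insert 15: [15]
Insert 11: [15, 11]
Insert 11: [15, 11, 11]
Insert 44: [44, 15, 11, 11]
Insert 39: [44, 39, 11, 11, 15]

Final heap: [44, 39, 11, 11, 15]


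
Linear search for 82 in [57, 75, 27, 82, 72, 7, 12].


i=0: 57!=82
i=1: 75!=82
i=2: 27!=82
i=3: 82==82 found!

Found at 3, 4 comps


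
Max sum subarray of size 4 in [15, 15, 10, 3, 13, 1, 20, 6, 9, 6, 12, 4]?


[0:4]: 43
[1:5]: 41
[2:6]: 27
[3:7]: 37
[4:8]: 40
[5:9]: 36
[6:10]: 41
[7:11]: 33
[8:12]: 31

Max: 43 at [0:4]


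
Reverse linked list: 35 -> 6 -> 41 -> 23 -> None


Step 1: curr=35, set curr.next=prev(None) | reversed so far: 35
Step 2: curr=6, set curr.next=prev(35) | reversed so far: 6 -> 35
Step 3: curr=41, set curr.next=prev(6) | reversed so far: 41 -> 6 -> 35
Step 4: curr=23, set curr.next=prev(41) | reversed so far: 23 -> 41 -> 6 -> 35

23 -> 41 -> 6 -> 35 -> None


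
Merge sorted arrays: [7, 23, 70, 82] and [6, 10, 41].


Take 6 from B
Take 7 from A
Take 10 from B
Take 23 from A
Take 41 from B

Merged: [6, 7, 10, 23, 41, 70, 82]


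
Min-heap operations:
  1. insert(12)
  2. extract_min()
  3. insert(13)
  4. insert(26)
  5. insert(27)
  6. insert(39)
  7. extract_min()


insert(12) -> [12]
extract_min()->12, []
insert(13) -> [13]
insert(26) -> [13, 26]
insert(27) -> [13, 26, 27]
insert(39) -> [13, 26, 27, 39]
extract_min()->13, [26, 39, 27]

Final heap: [26, 39, 27]


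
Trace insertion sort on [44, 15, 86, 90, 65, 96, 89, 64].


Initial: [44, 15, 86, 90, 65, 96, 89, 64]
Insert 15: [15, 44, 86, 90, 65, 96, 89, 64]
Insert 86: [15, 44, 86, 90, 65, 96, 89, 64]
Insert 90: [15, 44, 86, 90, 65, 96, 89, 64]
Insert 65: [15, 44, 65, 86, 90, 96, 89, 64]
Insert 96: [15, 44, 65, 86, 90, 96, 89, 64]
Insert 89: [15, 44, 65, 86, 89, 90, 96, 64]
Insert 64: [15, 44, 64, 65, 86, 89, 90, 96]

Sorted: [15, 44, 64, 65, 86, 89, 90, 96]


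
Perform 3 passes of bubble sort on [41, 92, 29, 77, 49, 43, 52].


Initial: [41, 92, 29, 77, 49, 43, 52]
Pass 1: [41, 29, 77, 49, 43, 52, 92] (5 swaps)
Pass 2: [29, 41, 49, 43, 52, 77, 92] (4 swaps)
Pass 3: [29, 41, 43, 49, 52, 77, 92] (1 swaps)

After 3 passes: [29, 41, 43, 49, 52, 77, 92]


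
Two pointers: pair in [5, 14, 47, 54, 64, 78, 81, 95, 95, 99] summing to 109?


lo=0(5)+hi=9(99)=104
lo=1(14)+hi=9(99)=113
lo=1(14)+hi=8(95)=109

Yes: 14+95=109


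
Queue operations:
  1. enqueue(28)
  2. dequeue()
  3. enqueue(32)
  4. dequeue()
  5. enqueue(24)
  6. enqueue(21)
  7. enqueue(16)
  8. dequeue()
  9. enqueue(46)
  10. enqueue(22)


enqueue(28) -> [28]
dequeue()->28, []
enqueue(32) -> [32]
dequeue()->32, []
enqueue(24) -> [24]
enqueue(21) -> [24, 21]
enqueue(16) -> [24, 21, 16]
dequeue()->24, [21, 16]
enqueue(46) -> [21, 16, 46]
enqueue(22) -> [21, 16, 46, 22]

Final queue: [21, 16, 46, 22]


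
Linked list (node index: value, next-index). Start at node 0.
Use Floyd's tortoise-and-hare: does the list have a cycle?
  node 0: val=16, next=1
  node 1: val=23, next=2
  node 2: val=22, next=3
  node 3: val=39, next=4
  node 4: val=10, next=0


Floyd's tortoise (slow, +1) and hare (fast, +2):
  init: slow=0, fast=0
  step 1: slow=1, fast=2
  step 2: slow=2, fast=4
  step 3: slow=3, fast=1
  step 4: slow=4, fast=3
  step 5: slow=0, fast=0
  slow == fast at node 0: cycle detected

Cycle: yes


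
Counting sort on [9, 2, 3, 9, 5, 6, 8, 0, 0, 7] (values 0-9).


Input: [9, 2, 3, 9, 5, 6, 8, 0, 0, 7]
Counts: [2, 0, 1, 1, 0, 1, 1, 1, 1, 2]

Sorted: [0, 0, 2, 3, 5, 6, 7, 8, 9, 9]


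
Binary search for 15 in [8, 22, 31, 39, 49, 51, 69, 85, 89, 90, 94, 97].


Step 1: lo=0, hi=11, mid=5, val=51
Step 2: lo=0, hi=4, mid=2, val=31
Step 3: lo=0, hi=1, mid=0, val=8
Step 4: lo=1, hi=1, mid=1, val=22

Not found


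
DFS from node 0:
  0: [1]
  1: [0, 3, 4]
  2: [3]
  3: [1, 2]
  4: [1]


Visit 0, push [1]
Visit 1, push [4, 3]
Visit 3, push [2]
Visit 2, push []
Visit 4, push []

DFS order: [0, 1, 3, 2, 4]


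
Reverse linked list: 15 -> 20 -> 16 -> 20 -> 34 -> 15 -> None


Step 1: curr=15, set curr.next=prev(None) | reversed so far: 15
Step 2: curr=20, set curr.next=prev(15) | reversed so far: 20 -> 15
Step 3: curr=16, set curr.next=prev(20) | reversed so far: 16 -> 20 -> 15
Step 4: curr=20, set curr.next=prev(16) | reversed so far: 20 -> 16 -> 20 -> 15
Step 5: curr=34, set curr.next=prev(20) | reversed so far: 34 -> 20 -> 16 -> 20 -> 15
Step 6: curr=15, set curr.next=prev(34) | reversed so far: 15 -> 34 -> 20 -> 16 -> 20 -> 15

15 -> 34 -> 20 -> 16 -> 20 -> 15 -> None


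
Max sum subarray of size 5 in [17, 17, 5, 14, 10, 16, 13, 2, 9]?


[0:5]: 63
[1:6]: 62
[2:7]: 58
[3:8]: 55
[4:9]: 50

Max: 63 at [0:5]


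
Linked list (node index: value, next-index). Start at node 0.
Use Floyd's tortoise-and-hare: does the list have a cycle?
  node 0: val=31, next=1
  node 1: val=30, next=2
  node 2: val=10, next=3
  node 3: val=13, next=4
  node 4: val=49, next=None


Floyd's tortoise (slow, +1) and hare (fast, +2):
  init: slow=0, fast=0
  step 1: slow=1, fast=2
  step 2: slow=2, fast=4
  step 3: fast -> None, no cycle

Cycle: no


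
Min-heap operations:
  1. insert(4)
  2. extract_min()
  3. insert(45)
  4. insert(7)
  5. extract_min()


insert(4) -> [4]
extract_min()->4, []
insert(45) -> [45]
insert(7) -> [7, 45]
extract_min()->7, [45]

Final heap: [45]


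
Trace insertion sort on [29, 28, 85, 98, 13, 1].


Initial: [29, 28, 85, 98, 13, 1]
Insert 28: [28, 29, 85, 98, 13, 1]
Insert 85: [28, 29, 85, 98, 13, 1]
Insert 98: [28, 29, 85, 98, 13, 1]
Insert 13: [13, 28, 29, 85, 98, 1]
Insert 1: [1, 13, 28, 29, 85, 98]

Sorted: [1, 13, 28, 29, 85, 98]


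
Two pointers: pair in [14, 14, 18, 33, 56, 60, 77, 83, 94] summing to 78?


lo=0(14)+hi=8(94)=108
lo=0(14)+hi=7(83)=97
lo=0(14)+hi=6(77)=91
lo=0(14)+hi=5(60)=74
lo=1(14)+hi=5(60)=74
lo=2(18)+hi=5(60)=78

Yes: 18+60=78


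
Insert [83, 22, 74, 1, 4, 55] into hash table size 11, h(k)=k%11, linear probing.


Insert 83: h=6 -> slot 6
Insert 22: h=0 -> slot 0
Insert 74: h=8 -> slot 8
Insert 1: h=1 -> slot 1
Insert 4: h=4 -> slot 4
Insert 55: h=0, 2 probes -> slot 2

Table: [22, 1, 55, None, 4, None, 83, None, 74, None, None]


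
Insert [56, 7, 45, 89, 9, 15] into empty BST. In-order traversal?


Insert 56: root
Insert 7: L from 56
Insert 45: L from 56 -> R from 7
Insert 89: R from 56
Insert 9: L from 56 -> R from 7 -> L from 45
Insert 15: L from 56 -> R from 7 -> L from 45 -> R from 9

In-order: [7, 9, 15, 45, 56, 89]


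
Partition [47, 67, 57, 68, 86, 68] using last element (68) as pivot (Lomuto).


Pivot: 68
  47 <= 68: advance i (no swap)
  67 <= 68: advance i (no swap)
  57 <= 68: advance i (no swap)
  68 <= 68: advance i (no swap)
Place pivot at 4: [47, 67, 57, 68, 68, 86]

Partitioned: [47, 67, 57, 68, 68, 86]


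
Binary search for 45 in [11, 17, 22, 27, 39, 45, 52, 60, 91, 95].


Step 1: lo=0, hi=9, mid=4, val=39
Step 2: lo=5, hi=9, mid=7, val=60
Step 3: lo=5, hi=6, mid=5, val=45

Found at index 5


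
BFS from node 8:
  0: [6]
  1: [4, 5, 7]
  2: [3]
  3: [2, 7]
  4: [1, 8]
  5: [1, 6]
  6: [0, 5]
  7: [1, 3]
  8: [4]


Visit 8, enqueue [4]
Visit 4, enqueue [1]
Visit 1, enqueue [5, 7]
Visit 5, enqueue [6]
Visit 7, enqueue [3]
Visit 6, enqueue [0]
Visit 3, enqueue [2]
Visit 0, enqueue []
Visit 2, enqueue []

BFS order: [8, 4, 1, 5, 7, 6, 3, 0, 2]


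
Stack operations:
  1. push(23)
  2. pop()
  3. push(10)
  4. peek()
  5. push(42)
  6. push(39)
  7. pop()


push(23) -> [23]
pop()->23, []
push(10) -> [10]
peek()->10
push(42) -> [10, 42]
push(39) -> [10, 42, 39]
pop()->39, [10, 42]

Final stack: [10, 42]


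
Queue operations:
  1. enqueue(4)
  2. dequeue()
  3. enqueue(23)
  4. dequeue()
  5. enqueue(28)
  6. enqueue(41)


enqueue(4) -> [4]
dequeue()->4, []
enqueue(23) -> [23]
dequeue()->23, []
enqueue(28) -> [28]
enqueue(41) -> [28, 41]

Final queue: [28, 41]


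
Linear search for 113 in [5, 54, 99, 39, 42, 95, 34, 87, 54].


i=0: 5!=113
i=1: 54!=113
i=2: 99!=113
i=3: 39!=113
i=4: 42!=113
i=5: 95!=113
i=6: 34!=113
i=7: 87!=113
i=8: 54!=113

Not found, 9 comps


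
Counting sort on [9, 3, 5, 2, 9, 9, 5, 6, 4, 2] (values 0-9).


Input: [9, 3, 5, 2, 9, 9, 5, 6, 4, 2]
Counts: [0, 0, 2, 1, 1, 2, 1, 0, 0, 3]

Sorted: [2, 2, 3, 4, 5, 5, 6, 9, 9, 9]


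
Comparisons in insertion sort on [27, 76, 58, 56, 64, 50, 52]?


Algorithm: insertion sort
Input: [27, 76, 58, 56, 64, 50, 52]
Sorted: [27, 50, 52, 56, 58, 64, 76]

18


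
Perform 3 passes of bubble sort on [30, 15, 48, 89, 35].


Initial: [30, 15, 48, 89, 35]
Pass 1: [15, 30, 48, 35, 89] (2 swaps)
Pass 2: [15, 30, 35, 48, 89] (1 swaps)
Pass 3: [15, 30, 35, 48, 89] (0 swaps)

After 3 passes: [15, 30, 35, 48, 89]


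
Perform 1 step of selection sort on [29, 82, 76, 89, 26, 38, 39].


Initial: [29, 82, 76, 89, 26, 38, 39]
Step 1: min=26 at 4
  Swap: [26, 82, 76, 89, 29, 38, 39]

After 1 step: [26, 82, 76, 89, 29, 38, 39]


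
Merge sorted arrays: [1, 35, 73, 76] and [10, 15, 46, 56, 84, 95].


Take 1 from A
Take 10 from B
Take 15 from B
Take 35 from A
Take 46 from B
Take 56 from B
Take 73 from A
Take 76 from A

Merged: [1, 10, 15, 35, 46, 56, 73, 76, 84, 95]


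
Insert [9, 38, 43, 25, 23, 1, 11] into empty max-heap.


Insert 9: [9]
Insert 38: [38, 9]
Insert 43: [43, 9, 38]
Insert 25: [43, 25, 38, 9]
Insert 23: [43, 25, 38, 9, 23]
Insert 1: [43, 25, 38, 9, 23, 1]
Insert 11: [43, 25, 38, 9, 23, 1, 11]

Final heap: [43, 25, 38, 9, 23, 1, 11]


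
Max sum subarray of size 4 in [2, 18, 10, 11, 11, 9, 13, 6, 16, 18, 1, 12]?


[0:4]: 41
[1:5]: 50
[2:6]: 41
[3:7]: 44
[4:8]: 39
[5:9]: 44
[6:10]: 53
[7:11]: 41
[8:12]: 47

Max: 53 at [6:10]


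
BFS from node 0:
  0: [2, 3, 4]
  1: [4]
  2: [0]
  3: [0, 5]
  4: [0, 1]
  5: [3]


Visit 0, enqueue [2, 3, 4]
Visit 2, enqueue []
Visit 3, enqueue [5]
Visit 4, enqueue [1]
Visit 5, enqueue []
Visit 1, enqueue []

BFS order: [0, 2, 3, 4, 5, 1]


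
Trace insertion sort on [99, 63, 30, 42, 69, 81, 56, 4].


Initial: [99, 63, 30, 42, 69, 81, 56, 4]
Insert 63: [63, 99, 30, 42, 69, 81, 56, 4]
Insert 30: [30, 63, 99, 42, 69, 81, 56, 4]
Insert 42: [30, 42, 63, 99, 69, 81, 56, 4]
Insert 69: [30, 42, 63, 69, 99, 81, 56, 4]
Insert 81: [30, 42, 63, 69, 81, 99, 56, 4]
Insert 56: [30, 42, 56, 63, 69, 81, 99, 4]
Insert 4: [4, 30, 42, 56, 63, 69, 81, 99]

Sorted: [4, 30, 42, 56, 63, 69, 81, 99]


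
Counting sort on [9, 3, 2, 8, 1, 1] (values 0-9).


Input: [9, 3, 2, 8, 1, 1]
Counts: [0, 2, 1, 1, 0, 0, 0, 0, 1, 1]

Sorted: [1, 1, 2, 3, 8, 9]


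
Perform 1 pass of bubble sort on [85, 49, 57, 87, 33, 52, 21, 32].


Initial: [85, 49, 57, 87, 33, 52, 21, 32]
Pass 1: [49, 57, 85, 33, 52, 21, 32, 87] (6 swaps)

After 1 pass: [49, 57, 85, 33, 52, 21, 32, 87]


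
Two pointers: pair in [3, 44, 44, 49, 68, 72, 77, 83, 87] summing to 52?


lo=0(3)+hi=8(87)=90
lo=0(3)+hi=7(83)=86
lo=0(3)+hi=6(77)=80
lo=0(3)+hi=5(72)=75
lo=0(3)+hi=4(68)=71
lo=0(3)+hi=3(49)=52

Yes: 3+49=52


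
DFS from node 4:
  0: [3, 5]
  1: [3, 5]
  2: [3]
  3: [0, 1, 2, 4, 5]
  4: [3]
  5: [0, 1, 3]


Visit 4, push [3]
Visit 3, push [5, 2, 1, 0]
Visit 0, push [5]
Visit 5, push [1]
Visit 1, push []
Visit 2, push []

DFS order: [4, 3, 0, 5, 1, 2]


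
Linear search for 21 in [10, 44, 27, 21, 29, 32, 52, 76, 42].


i=0: 10!=21
i=1: 44!=21
i=2: 27!=21
i=3: 21==21 found!

Found at 3, 4 comps


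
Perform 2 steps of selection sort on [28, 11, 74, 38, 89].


Initial: [28, 11, 74, 38, 89]
Step 1: min=11 at 1
  Swap: [11, 28, 74, 38, 89]
Step 2: min=28 at 1
  Swap: [11, 28, 74, 38, 89]

After 2 steps: [11, 28, 74, 38, 89]


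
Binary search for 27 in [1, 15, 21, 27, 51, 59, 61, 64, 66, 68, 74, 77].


Step 1: lo=0, hi=11, mid=5, val=59
Step 2: lo=0, hi=4, mid=2, val=21
Step 3: lo=3, hi=4, mid=3, val=27

Found at index 3


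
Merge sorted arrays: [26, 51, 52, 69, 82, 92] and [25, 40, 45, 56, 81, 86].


Take 25 from B
Take 26 from A
Take 40 from B
Take 45 from B
Take 51 from A
Take 52 from A
Take 56 from B
Take 69 from A
Take 81 from B
Take 82 from A
Take 86 from B

Merged: [25, 26, 40, 45, 51, 52, 56, 69, 81, 82, 86, 92]


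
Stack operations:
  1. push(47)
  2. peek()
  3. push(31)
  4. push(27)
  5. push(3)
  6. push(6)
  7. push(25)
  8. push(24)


push(47) -> [47]
peek()->47
push(31) -> [47, 31]
push(27) -> [47, 31, 27]
push(3) -> [47, 31, 27, 3]
push(6) -> [47, 31, 27, 3, 6]
push(25) -> [47, 31, 27, 3, 6, 25]
push(24) -> [47, 31, 27, 3, 6, 25, 24]

Final stack: [47, 31, 27, 3, 6, 25, 24]


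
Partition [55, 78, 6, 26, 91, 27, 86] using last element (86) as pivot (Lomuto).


Pivot: 86
  55 <= 86: advance i (no swap)
  78 <= 86: advance i (no swap)
  6 <= 86: advance i (no swap)
  26 <= 86: advance i (no swap)
  27 <= 86: swap -> [55, 78, 6, 26, 27, 91, 86]
Place pivot at 5: [55, 78, 6, 26, 27, 86, 91]

Partitioned: [55, 78, 6, 26, 27, 86, 91]


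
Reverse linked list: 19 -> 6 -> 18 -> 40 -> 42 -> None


Step 1: curr=19, set curr.next=prev(None) | reversed so far: 19
Step 2: curr=6, set curr.next=prev(19) | reversed so far: 6 -> 19
Step 3: curr=18, set curr.next=prev(6) | reversed so far: 18 -> 6 -> 19
Step 4: curr=40, set curr.next=prev(18) | reversed so far: 40 -> 18 -> 6 -> 19
Step 5: curr=42, set curr.next=prev(40) | reversed so far: 42 -> 40 -> 18 -> 6 -> 19

42 -> 40 -> 18 -> 6 -> 19 -> None


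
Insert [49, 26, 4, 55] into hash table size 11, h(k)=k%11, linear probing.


Insert 49: h=5 -> slot 5
Insert 26: h=4 -> slot 4
Insert 4: h=4, 2 probes -> slot 6
Insert 55: h=0 -> slot 0

Table: [55, None, None, None, 26, 49, 4, None, None, None, None]


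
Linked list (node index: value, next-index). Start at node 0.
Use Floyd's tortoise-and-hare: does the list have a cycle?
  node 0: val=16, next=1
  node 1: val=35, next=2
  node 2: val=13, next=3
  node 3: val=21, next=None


Floyd's tortoise (slow, +1) and hare (fast, +2):
  init: slow=0, fast=0
  step 1: slow=1, fast=2
  step 2: fast 2->3->None, no cycle

Cycle: no


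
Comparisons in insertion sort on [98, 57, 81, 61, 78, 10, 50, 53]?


Algorithm: insertion sort
Input: [98, 57, 81, 61, 78, 10, 50, 53]
Sorted: [10, 50, 53, 57, 61, 78, 81, 98]

26


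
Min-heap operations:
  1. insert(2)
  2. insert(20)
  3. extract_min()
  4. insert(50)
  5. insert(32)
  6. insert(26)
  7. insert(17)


insert(2) -> [2]
insert(20) -> [2, 20]
extract_min()->2, [20]
insert(50) -> [20, 50]
insert(32) -> [20, 50, 32]
insert(26) -> [20, 26, 32, 50]
insert(17) -> [17, 20, 32, 50, 26]

Final heap: [17, 20, 32, 50, 26]


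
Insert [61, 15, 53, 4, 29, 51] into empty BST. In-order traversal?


Insert 61: root
Insert 15: L from 61
Insert 53: L from 61 -> R from 15
Insert 4: L from 61 -> L from 15
Insert 29: L from 61 -> R from 15 -> L from 53
Insert 51: L from 61 -> R from 15 -> L from 53 -> R from 29

In-order: [4, 15, 29, 51, 53, 61]


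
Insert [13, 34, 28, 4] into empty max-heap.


Insert 13: [13]
Insert 34: [34, 13]
Insert 28: [34, 13, 28]
Insert 4: [34, 13, 28, 4]

Final heap: [34, 13, 28, 4]


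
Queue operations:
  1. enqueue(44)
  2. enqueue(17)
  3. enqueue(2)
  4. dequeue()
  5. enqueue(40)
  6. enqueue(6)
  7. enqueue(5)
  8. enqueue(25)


enqueue(44) -> [44]
enqueue(17) -> [44, 17]
enqueue(2) -> [44, 17, 2]
dequeue()->44, [17, 2]
enqueue(40) -> [17, 2, 40]
enqueue(6) -> [17, 2, 40, 6]
enqueue(5) -> [17, 2, 40, 6, 5]
enqueue(25) -> [17, 2, 40, 6, 5, 25]

Final queue: [17, 2, 40, 6, 5, 25]


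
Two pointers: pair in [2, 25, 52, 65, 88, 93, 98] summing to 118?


lo=0(2)+hi=6(98)=100
lo=1(25)+hi=6(98)=123
lo=1(25)+hi=5(93)=118

Yes: 25+93=118


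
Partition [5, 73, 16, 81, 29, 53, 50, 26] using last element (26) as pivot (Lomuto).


Pivot: 26
  5 <= 26: advance i (no swap)
  16 <= 26: swap -> [5, 16, 73, 81, 29, 53, 50, 26]
Place pivot at 2: [5, 16, 26, 81, 29, 53, 50, 73]

Partitioned: [5, 16, 26, 81, 29, 53, 50, 73]


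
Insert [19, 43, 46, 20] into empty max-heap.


Insert 19: [19]
Insert 43: [43, 19]
Insert 46: [46, 19, 43]
Insert 20: [46, 20, 43, 19]

Final heap: [46, 20, 43, 19]


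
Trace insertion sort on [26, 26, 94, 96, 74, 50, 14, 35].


Initial: [26, 26, 94, 96, 74, 50, 14, 35]
Insert 26: [26, 26, 94, 96, 74, 50, 14, 35]
Insert 94: [26, 26, 94, 96, 74, 50, 14, 35]
Insert 96: [26, 26, 94, 96, 74, 50, 14, 35]
Insert 74: [26, 26, 74, 94, 96, 50, 14, 35]
Insert 50: [26, 26, 50, 74, 94, 96, 14, 35]
Insert 14: [14, 26, 26, 50, 74, 94, 96, 35]
Insert 35: [14, 26, 26, 35, 50, 74, 94, 96]

Sorted: [14, 26, 26, 35, 50, 74, 94, 96]


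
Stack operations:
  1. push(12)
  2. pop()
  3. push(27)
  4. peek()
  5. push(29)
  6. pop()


push(12) -> [12]
pop()->12, []
push(27) -> [27]
peek()->27
push(29) -> [27, 29]
pop()->29, [27]

Final stack: [27]


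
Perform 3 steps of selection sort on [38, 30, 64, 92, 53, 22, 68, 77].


Initial: [38, 30, 64, 92, 53, 22, 68, 77]
Step 1: min=22 at 5
  Swap: [22, 30, 64, 92, 53, 38, 68, 77]
Step 2: min=30 at 1
  Swap: [22, 30, 64, 92, 53, 38, 68, 77]
Step 3: min=38 at 5
  Swap: [22, 30, 38, 92, 53, 64, 68, 77]

After 3 steps: [22, 30, 38, 92, 53, 64, 68, 77]


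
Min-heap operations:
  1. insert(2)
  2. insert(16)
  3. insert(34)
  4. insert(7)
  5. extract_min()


insert(2) -> [2]
insert(16) -> [2, 16]
insert(34) -> [2, 16, 34]
insert(7) -> [2, 7, 34, 16]
extract_min()->2, [7, 16, 34]

Final heap: [7, 16, 34]


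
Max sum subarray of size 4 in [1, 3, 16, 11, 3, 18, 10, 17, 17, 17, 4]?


[0:4]: 31
[1:5]: 33
[2:6]: 48
[3:7]: 42
[4:8]: 48
[5:9]: 62
[6:10]: 61
[7:11]: 55

Max: 62 at [5:9]


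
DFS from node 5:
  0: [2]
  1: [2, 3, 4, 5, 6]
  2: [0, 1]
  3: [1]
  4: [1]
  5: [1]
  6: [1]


Visit 5, push [1]
Visit 1, push [6, 4, 3, 2]
Visit 2, push [0]
Visit 0, push []
Visit 3, push []
Visit 4, push []
Visit 6, push []

DFS order: [5, 1, 2, 0, 3, 4, 6]


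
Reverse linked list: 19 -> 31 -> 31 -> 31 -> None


Step 1: curr=19, set curr.next=prev(None) | reversed so far: 19
Step 2: curr=31, set curr.next=prev(19) | reversed so far: 31 -> 19
Step 3: curr=31, set curr.next=prev(31) | reversed so far: 31 -> 31 -> 19
Step 4: curr=31, set curr.next=prev(31) | reversed so far: 31 -> 31 -> 31 -> 19

31 -> 31 -> 31 -> 19 -> None


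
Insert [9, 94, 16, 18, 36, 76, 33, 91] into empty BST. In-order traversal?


Insert 9: root
Insert 94: R from 9
Insert 16: R from 9 -> L from 94
Insert 18: R from 9 -> L from 94 -> R from 16
Insert 36: R from 9 -> L from 94 -> R from 16 -> R from 18
Insert 76: R from 9 -> L from 94 -> R from 16 -> R from 18 -> R from 36
Insert 33: R from 9 -> L from 94 -> R from 16 -> R from 18 -> L from 36
Insert 91: R from 9 -> L from 94 -> R from 16 -> R from 18 -> R from 36 -> R from 76

In-order: [9, 16, 18, 33, 36, 76, 91, 94]


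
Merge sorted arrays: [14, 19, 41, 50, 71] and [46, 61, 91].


Take 14 from A
Take 19 from A
Take 41 from A
Take 46 from B
Take 50 from A
Take 61 from B
Take 71 from A

Merged: [14, 19, 41, 46, 50, 61, 71, 91]


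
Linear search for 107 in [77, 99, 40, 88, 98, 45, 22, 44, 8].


i=0: 77!=107
i=1: 99!=107
i=2: 40!=107
i=3: 88!=107
i=4: 98!=107
i=5: 45!=107
i=6: 22!=107
i=7: 44!=107
i=8: 8!=107

Not found, 9 comps


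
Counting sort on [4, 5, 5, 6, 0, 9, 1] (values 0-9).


Input: [4, 5, 5, 6, 0, 9, 1]
Counts: [1, 1, 0, 0, 1, 2, 1, 0, 0, 1]

Sorted: [0, 1, 4, 5, 5, 6, 9]


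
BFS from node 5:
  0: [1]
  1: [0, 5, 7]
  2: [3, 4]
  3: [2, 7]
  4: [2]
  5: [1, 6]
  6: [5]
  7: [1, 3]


Visit 5, enqueue [1, 6]
Visit 1, enqueue [0, 7]
Visit 6, enqueue []
Visit 0, enqueue []
Visit 7, enqueue [3]
Visit 3, enqueue [2]
Visit 2, enqueue [4]
Visit 4, enqueue []

BFS order: [5, 1, 6, 0, 7, 3, 2, 4]


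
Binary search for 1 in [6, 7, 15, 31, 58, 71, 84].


Step 1: lo=0, hi=6, mid=3, val=31
Step 2: lo=0, hi=2, mid=1, val=7
Step 3: lo=0, hi=0, mid=0, val=6

Not found


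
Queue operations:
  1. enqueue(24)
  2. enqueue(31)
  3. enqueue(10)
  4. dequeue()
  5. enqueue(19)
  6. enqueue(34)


enqueue(24) -> [24]
enqueue(31) -> [24, 31]
enqueue(10) -> [24, 31, 10]
dequeue()->24, [31, 10]
enqueue(19) -> [31, 10, 19]
enqueue(34) -> [31, 10, 19, 34]

Final queue: [31, 10, 19, 34]


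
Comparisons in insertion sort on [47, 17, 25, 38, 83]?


Algorithm: insertion sort
Input: [47, 17, 25, 38, 83]
Sorted: [17, 25, 38, 47, 83]

6


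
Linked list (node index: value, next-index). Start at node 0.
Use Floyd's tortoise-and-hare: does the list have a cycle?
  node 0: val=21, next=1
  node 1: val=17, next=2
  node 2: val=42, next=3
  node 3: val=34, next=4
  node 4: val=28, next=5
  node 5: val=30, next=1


Floyd's tortoise (slow, +1) and hare (fast, +2):
  init: slow=0, fast=0
  step 1: slow=1, fast=2
  step 2: slow=2, fast=4
  step 3: slow=3, fast=1
  step 4: slow=4, fast=3
  step 5: slow=5, fast=5
  slow == fast at node 5: cycle detected

Cycle: yes


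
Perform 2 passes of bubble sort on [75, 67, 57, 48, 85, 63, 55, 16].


Initial: [75, 67, 57, 48, 85, 63, 55, 16]
Pass 1: [67, 57, 48, 75, 63, 55, 16, 85] (6 swaps)
Pass 2: [57, 48, 67, 63, 55, 16, 75, 85] (5 swaps)

After 2 passes: [57, 48, 67, 63, 55, 16, 75, 85]


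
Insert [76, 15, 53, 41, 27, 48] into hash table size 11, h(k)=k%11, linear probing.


Insert 76: h=10 -> slot 10
Insert 15: h=4 -> slot 4
Insert 53: h=9 -> slot 9
Insert 41: h=8 -> slot 8
Insert 27: h=5 -> slot 5
Insert 48: h=4, 2 probes -> slot 6

Table: [None, None, None, None, 15, 27, 48, None, 41, 53, 76]


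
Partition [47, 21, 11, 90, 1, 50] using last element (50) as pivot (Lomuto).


Pivot: 50
  47 <= 50: advance i (no swap)
  21 <= 50: advance i (no swap)
  11 <= 50: advance i (no swap)
  1 <= 50: swap -> [47, 21, 11, 1, 90, 50]
Place pivot at 4: [47, 21, 11, 1, 50, 90]

Partitioned: [47, 21, 11, 1, 50, 90]


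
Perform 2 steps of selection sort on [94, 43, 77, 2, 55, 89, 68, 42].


Initial: [94, 43, 77, 2, 55, 89, 68, 42]
Step 1: min=2 at 3
  Swap: [2, 43, 77, 94, 55, 89, 68, 42]
Step 2: min=42 at 7
  Swap: [2, 42, 77, 94, 55, 89, 68, 43]

After 2 steps: [2, 42, 77, 94, 55, 89, 68, 43]


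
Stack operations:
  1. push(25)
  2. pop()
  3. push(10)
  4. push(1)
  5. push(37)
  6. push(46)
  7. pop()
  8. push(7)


push(25) -> [25]
pop()->25, []
push(10) -> [10]
push(1) -> [10, 1]
push(37) -> [10, 1, 37]
push(46) -> [10, 1, 37, 46]
pop()->46, [10, 1, 37]
push(7) -> [10, 1, 37, 7]

Final stack: [10, 1, 37, 7]


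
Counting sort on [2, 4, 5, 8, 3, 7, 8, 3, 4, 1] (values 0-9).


Input: [2, 4, 5, 8, 3, 7, 8, 3, 4, 1]
Counts: [0, 1, 1, 2, 2, 1, 0, 1, 2, 0]

Sorted: [1, 2, 3, 3, 4, 4, 5, 7, 8, 8]


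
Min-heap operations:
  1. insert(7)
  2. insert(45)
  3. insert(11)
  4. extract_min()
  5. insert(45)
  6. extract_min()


insert(7) -> [7]
insert(45) -> [7, 45]
insert(11) -> [7, 45, 11]
extract_min()->7, [11, 45]
insert(45) -> [11, 45, 45]
extract_min()->11, [45, 45]

Final heap: [45, 45]


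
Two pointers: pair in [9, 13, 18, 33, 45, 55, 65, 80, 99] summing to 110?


lo=0(9)+hi=8(99)=108
lo=1(13)+hi=8(99)=112
lo=1(13)+hi=7(80)=93
lo=2(18)+hi=7(80)=98
lo=3(33)+hi=7(80)=113
lo=3(33)+hi=6(65)=98
lo=4(45)+hi=6(65)=110

Yes: 45+65=110


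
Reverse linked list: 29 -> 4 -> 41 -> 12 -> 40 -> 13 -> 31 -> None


Step 1: curr=29, set curr.next=prev(None) | reversed so far: 29
Step 2: curr=4, set curr.next=prev(29) | reversed so far: 4 -> 29
Step 3: curr=41, set curr.next=prev(4) | reversed so far: 41 -> 4 -> 29
Step 4: curr=12, set curr.next=prev(41) | reversed so far: 12 -> 41 -> 4 -> 29
Step 5: curr=40, set curr.next=prev(12) | reversed so far: 40 -> 12 -> 41 -> 4 -> 29
Step 6: curr=13, set curr.next=prev(40) | reversed so far: 13 -> 40 -> 12 -> 41 -> 4 -> 29
Step 7: curr=31, set curr.next=prev(13) | reversed so far: 31 -> 13 -> 40 -> 12 -> 41 -> 4 -> 29

31 -> 13 -> 40 -> 12 -> 41 -> 4 -> 29 -> None


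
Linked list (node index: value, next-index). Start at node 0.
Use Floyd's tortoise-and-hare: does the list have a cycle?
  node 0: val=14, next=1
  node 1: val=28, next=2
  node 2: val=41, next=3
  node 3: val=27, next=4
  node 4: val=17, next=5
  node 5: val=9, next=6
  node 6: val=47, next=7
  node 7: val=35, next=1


Floyd's tortoise (slow, +1) and hare (fast, +2):
  init: slow=0, fast=0
  step 1: slow=1, fast=2
  step 2: slow=2, fast=4
  step 3: slow=3, fast=6
  step 4: slow=4, fast=1
  step 5: slow=5, fast=3
  step 6: slow=6, fast=5
  step 7: slow=7, fast=7
  slow == fast at node 7: cycle detected

Cycle: yes


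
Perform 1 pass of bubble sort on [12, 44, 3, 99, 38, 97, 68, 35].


Initial: [12, 44, 3, 99, 38, 97, 68, 35]
Pass 1: [12, 3, 44, 38, 97, 68, 35, 99] (5 swaps)

After 1 pass: [12, 3, 44, 38, 97, 68, 35, 99]


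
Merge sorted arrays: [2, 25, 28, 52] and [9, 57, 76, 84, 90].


Take 2 from A
Take 9 from B
Take 25 from A
Take 28 from A
Take 52 from A

Merged: [2, 9, 25, 28, 52, 57, 76, 84, 90]


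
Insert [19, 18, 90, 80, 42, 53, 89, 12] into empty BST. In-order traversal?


Insert 19: root
Insert 18: L from 19
Insert 90: R from 19
Insert 80: R from 19 -> L from 90
Insert 42: R from 19 -> L from 90 -> L from 80
Insert 53: R from 19 -> L from 90 -> L from 80 -> R from 42
Insert 89: R from 19 -> L from 90 -> R from 80
Insert 12: L from 19 -> L from 18

In-order: [12, 18, 19, 42, 53, 80, 89, 90]


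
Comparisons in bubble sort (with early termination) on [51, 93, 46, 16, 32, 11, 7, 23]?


Algorithm: bubble sort (with early termination)
Input: [51, 93, 46, 16, 32, 11, 7, 23]
Sorted: [7, 11, 16, 23, 32, 46, 51, 93]

28


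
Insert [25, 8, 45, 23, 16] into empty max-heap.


Insert 25: [25]
Insert 8: [25, 8]
Insert 45: [45, 8, 25]
Insert 23: [45, 23, 25, 8]
Insert 16: [45, 23, 25, 8, 16]

Final heap: [45, 23, 25, 8, 16]


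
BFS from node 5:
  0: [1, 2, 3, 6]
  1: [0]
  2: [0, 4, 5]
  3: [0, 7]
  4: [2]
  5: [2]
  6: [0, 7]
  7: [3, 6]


Visit 5, enqueue [2]
Visit 2, enqueue [0, 4]
Visit 0, enqueue [1, 3, 6]
Visit 4, enqueue []
Visit 1, enqueue []
Visit 3, enqueue [7]
Visit 6, enqueue []
Visit 7, enqueue []

BFS order: [5, 2, 0, 4, 1, 3, 6, 7]


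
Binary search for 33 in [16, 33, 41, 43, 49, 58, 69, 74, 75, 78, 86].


Step 1: lo=0, hi=10, mid=5, val=58
Step 2: lo=0, hi=4, mid=2, val=41
Step 3: lo=0, hi=1, mid=0, val=16
Step 4: lo=1, hi=1, mid=1, val=33

Found at index 1


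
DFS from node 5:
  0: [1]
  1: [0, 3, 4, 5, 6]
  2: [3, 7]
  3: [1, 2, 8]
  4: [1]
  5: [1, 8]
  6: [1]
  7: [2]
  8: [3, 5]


Visit 5, push [8, 1]
Visit 1, push [6, 4, 3, 0]
Visit 0, push []
Visit 3, push [8, 2]
Visit 2, push [7]
Visit 7, push []
Visit 8, push []
Visit 4, push []
Visit 6, push []

DFS order: [5, 1, 0, 3, 2, 7, 8, 4, 6]


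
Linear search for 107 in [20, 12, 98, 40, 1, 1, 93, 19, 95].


i=0: 20!=107
i=1: 12!=107
i=2: 98!=107
i=3: 40!=107
i=4: 1!=107
i=5: 1!=107
i=6: 93!=107
i=7: 19!=107
i=8: 95!=107

Not found, 9 comps


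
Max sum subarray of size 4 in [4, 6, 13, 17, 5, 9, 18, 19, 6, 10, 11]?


[0:4]: 40
[1:5]: 41
[2:6]: 44
[3:7]: 49
[4:8]: 51
[5:9]: 52
[6:10]: 53
[7:11]: 46

Max: 53 at [6:10]


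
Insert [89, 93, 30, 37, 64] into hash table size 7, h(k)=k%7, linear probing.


Insert 89: h=5 -> slot 5
Insert 93: h=2 -> slot 2
Insert 30: h=2, 1 probes -> slot 3
Insert 37: h=2, 2 probes -> slot 4
Insert 64: h=1 -> slot 1

Table: [None, 64, 93, 30, 37, 89, None]


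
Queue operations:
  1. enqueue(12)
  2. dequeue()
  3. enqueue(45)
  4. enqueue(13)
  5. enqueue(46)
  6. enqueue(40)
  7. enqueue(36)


enqueue(12) -> [12]
dequeue()->12, []
enqueue(45) -> [45]
enqueue(13) -> [45, 13]
enqueue(46) -> [45, 13, 46]
enqueue(40) -> [45, 13, 46, 40]
enqueue(36) -> [45, 13, 46, 40, 36]

Final queue: [45, 13, 46, 40, 36]


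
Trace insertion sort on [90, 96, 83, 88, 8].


Initial: [90, 96, 83, 88, 8]
Insert 96: [90, 96, 83, 88, 8]
Insert 83: [83, 90, 96, 88, 8]
Insert 88: [83, 88, 90, 96, 8]
Insert 8: [8, 83, 88, 90, 96]

Sorted: [8, 83, 88, 90, 96]


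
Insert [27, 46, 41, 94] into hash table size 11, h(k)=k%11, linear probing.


Insert 27: h=5 -> slot 5
Insert 46: h=2 -> slot 2
Insert 41: h=8 -> slot 8
Insert 94: h=6 -> slot 6

Table: [None, None, 46, None, None, 27, 94, None, 41, None, None]


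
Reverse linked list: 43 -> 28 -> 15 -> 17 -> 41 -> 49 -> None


Step 1: curr=43, set curr.next=prev(None) | reversed so far: 43
Step 2: curr=28, set curr.next=prev(43) | reversed so far: 28 -> 43
Step 3: curr=15, set curr.next=prev(28) | reversed so far: 15 -> 28 -> 43
Step 4: curr=17, set curr.next=prev(15) | reversed so far: 17 -> 15 -> 28 -> 43
Step 5: curr=41, set curr.next=prev(17) | reversed so far: 41 -> 17 -> 15 -> 28 -> 43
Step 6: curr=49, set curr.next=prev(41) | reversed so far: 49 -> 41 -> 17 -> 15 -> 28 -> 43

49 -> 41 -> 17 -> 15 -> 28 -> 43 -> None


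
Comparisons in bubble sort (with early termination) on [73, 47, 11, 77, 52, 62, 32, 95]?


Algorithm: bubble sort (with early termination)
Input: [73, 47, 11, 77, 52, 62, 32, 95]
Sorted: [11, 32, 47, 52, 62, 73, 77, 95]

27


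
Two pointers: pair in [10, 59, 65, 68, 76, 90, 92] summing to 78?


lo=0(10)+hi=6(92)=102
lo=0(10)+hi=5(90)=100
lo=0(10)+hi=4(76)=86
lo=0(10)+hi=3(68)=78

Yes: 10+68=78


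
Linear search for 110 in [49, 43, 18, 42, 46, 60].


i=0: 49!=110
i=1: 43!=110
i=2: 18!=110
i=3: 42!=110
i=4: 46!=110
i=5: 60!=110

Not found, 6 comps


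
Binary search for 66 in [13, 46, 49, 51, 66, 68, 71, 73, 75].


Step 1: lo=0, hi=8, mid=4, val=66

Found at index 4


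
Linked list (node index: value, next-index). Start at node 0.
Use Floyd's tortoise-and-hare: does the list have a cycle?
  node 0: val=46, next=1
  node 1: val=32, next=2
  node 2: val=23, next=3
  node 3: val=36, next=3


Floyd's tortoise (slow, +1) and hare (fast, +2):
  init: slow=0, fast=0
  step 1: slow=1, fast=2
  step 2: slow=2, fast=3
  step 3: slow=3, fast=3
  slow == fast at node 3: cycle detected

Cycle: yes


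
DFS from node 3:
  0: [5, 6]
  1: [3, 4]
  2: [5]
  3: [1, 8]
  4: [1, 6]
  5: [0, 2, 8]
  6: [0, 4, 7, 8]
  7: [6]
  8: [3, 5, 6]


Visit 3, push [8, 1]
Visit 1, push [4]
Visit 4, push [6]
Visit 6, push [8, 7, 0]
Visit 0, push [5]
Visit 5, push [8, 2]
Visit 2, push []
Visit 8, push []
Visit 7, push []

DFS order: [3, 1, 4, 6, 0, 5, 2, 8, 7]


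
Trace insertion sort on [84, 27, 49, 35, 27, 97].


Initial: [84, 27, 49, 35, 27, 97]
Insert 27: [27, 84, 49, 35, 27, 97]
Insert 49: [27, 49, 84, 35, 27, 97]
Insert 35: [27, 35, 49, 84, 27, 97]
Insert 27: [27, 27, 35, 49, 84, 97]
Insert 97: [27, 27, 35, 49, 84, 97]

Sorted: [27, 27, 35, 49, 84, 97]


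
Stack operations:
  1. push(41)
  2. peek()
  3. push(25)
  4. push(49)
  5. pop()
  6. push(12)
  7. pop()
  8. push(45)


push(41) -> [41]
peek()->41
push(25) -> [41, 25]
push(49) -> [41, 25, 49]
pop()->49, [41, 25]
push(12) -> [41, 25, 12]
pop()->12, [41, 25]
push(45) -> [41, 25, 45]

Final stack: [41, 25, 45]


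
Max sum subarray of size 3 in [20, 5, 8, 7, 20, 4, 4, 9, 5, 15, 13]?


[0:3]: 33
[1:4]: 20
[2:5]: 35
[3:6]: 31
[4:7]: 28
[5:8]: 17
[6:9]: 18
[7:10]: 29
[8:11]: 33

Max: 35 at [2:5]


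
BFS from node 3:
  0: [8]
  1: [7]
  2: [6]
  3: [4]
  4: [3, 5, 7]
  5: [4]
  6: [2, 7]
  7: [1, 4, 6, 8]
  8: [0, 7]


Visit 3, enqueue [4]
Visit 4, enqueue [5, 7]
Visit 5, enqueue []
Visit 7, enqueue [1, 6, 8]
Visit 1, enqueue []
Visit 6, enqueue [2]
Visit 8, enqueue [0]
Visit 2, enqueue []
Visit 0, enqueue []

BFS order: [3, 4, 5, 7, 1, 6, 8, 2, 0]


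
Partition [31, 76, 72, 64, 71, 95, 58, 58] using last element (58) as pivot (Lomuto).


Pivot: 58
  31 <= 58: advance i (no swap)
  58 <= 58: swap -> [31, 58, 72, 64, 71, 95, 76, 58]
Place pivot at 2: [31, 58, 58, 64, 71, 95, 76, 72]

Partitioned: [31, 58, 58, 64, 71, 95, 76, 72]


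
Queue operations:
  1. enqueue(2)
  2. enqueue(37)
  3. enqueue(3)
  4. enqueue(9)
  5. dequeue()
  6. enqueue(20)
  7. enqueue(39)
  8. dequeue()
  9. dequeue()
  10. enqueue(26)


enqueue(2) -> [2]
enqueue(37) -> [2, 37]
enqueue(3) -> [2, 37, 3]
enqueue(9) -> [2, 37, 3, 9]
dequeue()->2, [37, 3, 9]
enqueue(20) -> [37, 3, 9, 20]
enqueue(39) -> [37, 3, 9, 20, 39]
dequeue()->37, [3, 9, 20, 39]
dequeue()->3, [9, 20, 39]
enqueue(26) -> [9, 20, 39, 26]

Final queue: [9, 20, 39, 26]


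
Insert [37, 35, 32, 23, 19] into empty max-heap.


Insert 37: [37]
Insert 35: [37, 35]
Insert 32: [37, 35, 32]
Insert 23: [37, 35, 32, 23]
Insert 19: [37, 35, 32, 23, 19]

Final heap: [37, 35, 32, 23, 19]


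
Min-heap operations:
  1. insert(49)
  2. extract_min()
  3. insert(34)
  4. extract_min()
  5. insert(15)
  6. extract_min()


insert(49) -> [49]
extract_min()->49, []
insert(34) -> [34]
extract_min()->34, []
insert(15) -> [15]
extract_min()->15, []

Final heap: []


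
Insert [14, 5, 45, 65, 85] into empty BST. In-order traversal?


Insert 14: root
Insert 5: L from 14
Insert 45: R from 14
Insert 65: R from 14 -> R from 45
Insert 85: R from 14 -> R from 45 -> R from 65

In-order: [5, 14, 45, 65, 85]


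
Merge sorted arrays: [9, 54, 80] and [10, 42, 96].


Take 9 from A
Take 10 from B
Take 42 from B
Take 54 from A
Take 80 from A

Merged: [9, 10, 42, 54, 80, 96]


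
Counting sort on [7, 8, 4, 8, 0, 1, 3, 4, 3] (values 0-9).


Input: [7, 8, 4, 8, 0, 1, 3, 4, 3]
Counts: [1, 1, 0, 2, 2, 0, 0, 1, 2, 0]

Sorted: [0, 1, 3, 3, 4, 4, 7, 8, 8]


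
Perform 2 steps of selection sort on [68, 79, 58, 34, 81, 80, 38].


Initial: [68, 79, 58, 34, 81, 80, 38]
Step 1: min=34 at 3
  Swap: [34, 79, 58, 68, 81, 80, 38]
Step 2: min=38 at 6
  Swap: [34, 38, 58, 68, 81, 80, 79]

After 2 steps: [34, 38, 58, 68, 81, 80, 79]


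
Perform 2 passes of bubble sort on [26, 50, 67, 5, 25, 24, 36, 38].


Initial: [26, 50, 67, 5, 25, 24, 36, 38]
Pass 1: [26, 50, 5, 25, 24, 36, 38, 67] (5 swaps)
Pass 2: [26, 5, 25, 24, 36, 38, 50, 67] (5 swaps)

After 2 passes: [26, 5, 25, 24, 36, 38, 50, 67]


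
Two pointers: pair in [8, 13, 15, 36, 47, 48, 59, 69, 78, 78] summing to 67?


lo=0(8)+hi=9(78)=86
lo=0(8)+hi=8(78)=86
lo=0(8)+hi=7(69)=77
lo=0(8)+hi=6(59)=67

Yes: 8+59=67


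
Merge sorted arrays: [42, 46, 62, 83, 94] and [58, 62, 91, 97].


Take 42 from A
Take 46 from A
Take 58 from B
Take 62 from A
Take 62 from B
Take 83 from A
Take 91 from B
Take 94 from A

Merged: [42, 46, 58, 62, 62, 83, 91, 94, 97]


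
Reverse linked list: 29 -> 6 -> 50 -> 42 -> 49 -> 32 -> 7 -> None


Step 1: curr=29, set curr.next=prev(None) | reversed so far: 29
Step 2: curr=6, set curr.next=prev(29) | reversed so far: 6 -> 29
Step 3: curr=50, set curr.next=prev(6) | reversed so far: 50 -> 6 -> 29
Step 4: curr=42, set curr.next=prev(50) | reversed so far: 42 -> 50 -> 6 -> 29
Step 5: curr=49, set curr.next=prev(42) | reversed so far: 49 -> 42 -> 50 -> 6 -> 29
Step 6: curr=32, set curr.next=prev(49) | reversed so far: 32 -> 49 -> 42 -> 50 -> 6 -> 29
Step 7: curr=7, set curr.next=prev(32) | reversed so far: 7 -> 32 -> 49 -> 42 -> 50 -> 6 -> 29

7 -> 32 -> 49 -> 42 -> 50 -> 6 -> 29 -> None


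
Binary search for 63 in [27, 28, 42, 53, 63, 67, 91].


Step 1: lo=0, hi=6, mid=3, val=53
Step 2: lo=4, hi=6, mid=5, val=67
Step 3: lo=4, hi=4, mid=4, val=63

Found at index 4


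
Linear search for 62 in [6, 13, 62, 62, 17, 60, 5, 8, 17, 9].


i=0: 6!=62
i=1: 13!=62
i=2: 62==62 found!

Found at 2, 3 comps


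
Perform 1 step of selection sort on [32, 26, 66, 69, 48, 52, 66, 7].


Initial: [32, 26, 66, 69, 48, 52, 66, 7]
Step 1: min=7 at 7
  Swap: [7, 26, 66, 69, 48, 52, 66, 32]

After 1 step: [7, 26, 66, 69, 48, 52, 66, 32]


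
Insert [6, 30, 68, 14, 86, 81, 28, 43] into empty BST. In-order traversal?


Insert 6: root
Insert 30: R from 6
Insert 68: R from 6 -> R from 30
Insert 14: R from 6 -> L from 30
Insert 86: R from 6 -> R from 30 -> R from 68
Insert 81: R from 6 -> R from 30 -> R from 68 -> L from 86
Insert 28: R from 6 -> L from 30 -> R from 14
Insert 43: R from 6 -> R from 30 -> L from 68

In-order: [6, 14, 28, 30, 43, 68, 81, 86]
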